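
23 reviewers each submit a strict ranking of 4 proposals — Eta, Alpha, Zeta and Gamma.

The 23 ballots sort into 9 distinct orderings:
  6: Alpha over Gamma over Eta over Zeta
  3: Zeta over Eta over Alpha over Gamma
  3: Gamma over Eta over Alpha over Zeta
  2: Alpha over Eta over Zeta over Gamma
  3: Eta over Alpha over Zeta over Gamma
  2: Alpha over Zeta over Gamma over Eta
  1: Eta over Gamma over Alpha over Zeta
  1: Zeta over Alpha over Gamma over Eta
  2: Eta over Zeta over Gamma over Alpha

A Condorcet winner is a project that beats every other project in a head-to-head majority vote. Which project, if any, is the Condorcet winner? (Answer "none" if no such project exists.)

none

Head-to-head results (23 reviewers):
Eta–Alpha: Eta 12–11.
Eta vs Zeta: Eta wins 17–6.
Eta vs Gamma: Gamma, 12–11.
Alpha–Zeta: Alpha 17–6.
Alpha–Gamma: Alpha 17–6.
Zeta vs Gamma: Zeta, 13–10.
No project is unbeaten: Eta loses to Gamma; Alpha loses to Eta; Zeta loses to Eta; Gamma loses to Alpha. In particular Eta → Alpha → Gamma → Eta is a majority cycle — no Condorcet winner exists.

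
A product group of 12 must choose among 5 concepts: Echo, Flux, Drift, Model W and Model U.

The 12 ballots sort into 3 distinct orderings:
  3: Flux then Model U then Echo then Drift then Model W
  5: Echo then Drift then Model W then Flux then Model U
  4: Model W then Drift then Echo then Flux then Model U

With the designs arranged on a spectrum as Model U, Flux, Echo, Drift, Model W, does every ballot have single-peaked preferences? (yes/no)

Axis positions: Model U=1, Flux=2, Echo=3, Drift=4, Model W=5.
Group 1 (peak Flux at position 2): ranking walks positions 2-1-3-4-5, expanding outward from the peak — single-peaked.
Group 2 (peak Echo at position 3): ranking walks positions 3-4-5-2-1, expanding outward from the peak — single-peaked.
Group 3 (peak Model W at position 5): ranking walks positions 5-4-3-2-1, expanding outward from the peak — single-peaked.
Every ranking is single-peaked on this axis.

yes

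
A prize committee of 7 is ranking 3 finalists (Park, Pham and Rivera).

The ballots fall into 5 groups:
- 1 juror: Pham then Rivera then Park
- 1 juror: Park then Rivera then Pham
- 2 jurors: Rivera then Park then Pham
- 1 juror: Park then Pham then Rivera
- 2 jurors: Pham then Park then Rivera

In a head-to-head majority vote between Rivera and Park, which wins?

Park

Ballots ranking Rivera above Park: 1 + 2 = 3.
Ballots ranking Park above Rivera: 7 − 3 = 4.
Park wins the head-to-head 4–3.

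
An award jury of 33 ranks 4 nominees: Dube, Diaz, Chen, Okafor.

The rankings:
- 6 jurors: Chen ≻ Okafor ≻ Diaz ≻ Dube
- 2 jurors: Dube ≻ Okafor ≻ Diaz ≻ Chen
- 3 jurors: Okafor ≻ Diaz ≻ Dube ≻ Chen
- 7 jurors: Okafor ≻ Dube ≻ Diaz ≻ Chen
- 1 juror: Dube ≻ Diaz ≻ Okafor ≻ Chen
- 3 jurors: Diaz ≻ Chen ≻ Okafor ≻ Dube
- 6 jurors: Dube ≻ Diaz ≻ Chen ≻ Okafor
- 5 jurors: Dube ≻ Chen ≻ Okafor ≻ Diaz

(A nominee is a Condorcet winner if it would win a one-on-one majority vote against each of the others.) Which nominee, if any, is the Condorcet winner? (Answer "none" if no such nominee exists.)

Head-to-head results (33 jurors):
Dube vs Diaz: Dube wins 21–12.
Dube vs Chen: 2+3+7+1+6+5 = 24 for Dube, 9 for Chen — Dube by 24–9.
Dube vs Okafor: 2+1+6+5 = 14 for Dube, 19 for Okafor — Okafor by 19–14.
Diaz–Chen: Diaz 22–11.
Diaz vs Okafor: Diaz preferred on 1+3+6 = 10 ballots; Okafor wins 23–10.
Chen vs Okafor: Chen preferred on 6+3+6+5 = 20 ballots; Chen wins 20–13.
No nominee is unbeaten: Dube loses to Okafor; Diaz loses to Dube; Chen loses to Dube; Okafor loses to Chen. In particular Dube > Chen > Okafor > Dube is a majority cycle — no Condorcet winner exists.

none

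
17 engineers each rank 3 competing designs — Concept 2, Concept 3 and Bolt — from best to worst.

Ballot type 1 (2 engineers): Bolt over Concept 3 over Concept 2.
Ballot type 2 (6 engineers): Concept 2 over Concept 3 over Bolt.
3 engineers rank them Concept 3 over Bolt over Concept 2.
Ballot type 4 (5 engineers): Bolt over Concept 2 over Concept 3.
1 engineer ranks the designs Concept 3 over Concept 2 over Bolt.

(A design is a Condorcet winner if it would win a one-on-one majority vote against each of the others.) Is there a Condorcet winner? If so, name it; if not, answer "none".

none

Head-to-head results (17 engineers):
Concept 2 vs Concept 3: Concept 2 is ranked higher on 6+5 = 11 ballots, Concept 3 on 6. Concept 2 wins 11–6.
Concept 2 vs Bolt: 7 to 10, Bolt.
Concept 3 vs Bolt: Concept 3 is ranked higher on 6+3+1 = 10 ballots, Bolt on 7. Concept 3 wins 10–7.
Every design loses at least once (Concept 2 loses to Bolt; Concept 3 loses to Concept 2; Bolt loses to Concept 3). The majority relation contains the cycle Concept 2 > Concept 3 > Bolt > Concept 2, so there is no Condorcet winner.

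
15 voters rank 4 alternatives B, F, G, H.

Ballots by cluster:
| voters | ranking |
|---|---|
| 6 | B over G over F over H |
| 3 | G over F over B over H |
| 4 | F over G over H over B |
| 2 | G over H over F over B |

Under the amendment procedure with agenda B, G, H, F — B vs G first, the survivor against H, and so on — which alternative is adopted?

G

Round 1: B vs G — 6–9, G advances.
Round 2: G vs H — 15–0, G advances.
Round 3: G vs F — 11–4, G advances.
G survives the agenda.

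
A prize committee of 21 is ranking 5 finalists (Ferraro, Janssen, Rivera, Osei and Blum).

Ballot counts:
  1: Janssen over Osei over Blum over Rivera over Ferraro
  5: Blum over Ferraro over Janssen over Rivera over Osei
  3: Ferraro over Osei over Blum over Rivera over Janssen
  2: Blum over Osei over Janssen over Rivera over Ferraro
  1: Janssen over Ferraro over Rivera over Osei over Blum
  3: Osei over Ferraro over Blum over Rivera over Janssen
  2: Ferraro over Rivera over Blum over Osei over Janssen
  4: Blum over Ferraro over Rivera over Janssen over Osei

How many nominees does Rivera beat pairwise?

2

Rivera against each rival (21 jurors):
Rivera–Ferraro: Ferraro 18–3.
Rivera vs Janssen: Rivera wins 12–9.
Rivera–Osei: Rivera 12–9.
Rivera vs Blum: 1+2 = 3 for Rivera, 18 for Blum — Blum by 18–3.
Rivera beats Janssen, Osei; loses to Ferraro, Blum — 2 pairwise wins.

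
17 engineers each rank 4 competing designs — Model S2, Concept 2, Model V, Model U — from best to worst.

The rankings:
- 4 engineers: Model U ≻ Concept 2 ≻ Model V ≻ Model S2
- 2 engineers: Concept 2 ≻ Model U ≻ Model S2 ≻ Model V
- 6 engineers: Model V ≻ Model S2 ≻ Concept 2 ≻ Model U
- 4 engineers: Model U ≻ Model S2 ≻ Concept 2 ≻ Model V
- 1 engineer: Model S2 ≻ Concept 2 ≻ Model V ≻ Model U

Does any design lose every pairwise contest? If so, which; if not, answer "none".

Head-to-head results (17 engineers):
Model S2 vs Concept 2: Model S2 is ranked higher on 6+4+1 = 11 ballots, Concept 2 on 6. Model S2 wins 11–6.
Model S2 vs Model V: Model S2 preferred on 2+4+1 = 7 ballots; Model V wins 10–7.
Model S2–Model U: Model U 10–7.
Concept 2 vs Model V: 11 to 6, Concept 2.
Concept 2 vs Model U: Concept 2, 9–8.
Model V vs Model U: Model U wins 10–7.
Each design has at least one pairwise win (Model S2 beats Concept 2; Concept 2 beats Model V; Model V beats Model S2; Model U beats Model S2) — no Condorcet loser.

none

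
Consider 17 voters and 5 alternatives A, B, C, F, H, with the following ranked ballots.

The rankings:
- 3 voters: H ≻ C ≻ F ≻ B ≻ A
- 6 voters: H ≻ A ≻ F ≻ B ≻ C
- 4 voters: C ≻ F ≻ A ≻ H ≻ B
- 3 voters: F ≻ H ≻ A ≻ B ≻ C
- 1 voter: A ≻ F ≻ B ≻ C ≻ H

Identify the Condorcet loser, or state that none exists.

C

Pairwise majorities:
A vs B: 6+4+3+1 = 14 for A, 3 for B — A by 14–3.
A–C: A 10–7.
A vs F: A preferred on 6+1 = 7 ballots; F wins 10–7.
A vs H: A is ranked higher on 4+1 = 5 ballots, H on 12. H wins 12–5.
B–C: B 10–7.
B vs F: F, 17–0.
B–H: H 16–1.
C vs F: F wins 10–7.
C vs H: H wins 12–5.
F–H: H 9–8.
C is beaten in every head-to-head and is the Condorcet loser.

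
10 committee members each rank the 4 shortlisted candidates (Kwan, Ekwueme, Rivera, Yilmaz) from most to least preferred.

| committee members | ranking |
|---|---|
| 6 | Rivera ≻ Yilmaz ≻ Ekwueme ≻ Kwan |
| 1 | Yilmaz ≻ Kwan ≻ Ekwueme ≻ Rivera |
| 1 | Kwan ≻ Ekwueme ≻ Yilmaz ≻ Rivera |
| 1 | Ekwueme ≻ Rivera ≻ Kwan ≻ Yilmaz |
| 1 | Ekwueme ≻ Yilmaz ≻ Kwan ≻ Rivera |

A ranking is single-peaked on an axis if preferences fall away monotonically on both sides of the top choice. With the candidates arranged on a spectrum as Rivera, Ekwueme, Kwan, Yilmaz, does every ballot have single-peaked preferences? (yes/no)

no

Axis positions: Rivera=1, Ekwueme=2, Kwan=3, Yilmaz=4.
Bloc 1: ranking walks positions 1-4-2-3; Yilmaz is ranked above Ekwueme even though Ekwueme lies between Yilmaz and the peak Rivera on the axis — preferences dip and rise again. Not single-peaked.
Bloc 2 (peak Yilmaz at position 4): ranking walks positions 4-3-2-1, expanding outward from the peak — single-peaked.
Bloc 3 (peak Kwan at position 3): ranking walks positions 3-2-4-1, expanding outward from the peak — single-peaked.
Bloc 4 (peak Ekwueme at position 2): ranking walks positions 2-1-3-4, expanding outward from the peak — single-peaked.
Bloc 5: ranking walks positions 2-4-3-1; Yilmaz is ranked above Kwan even though Kwan lies between Yilmaz and the peak Ekwueme on the axis — preferences dip and rise again. Not single-peaked.
Bloc 1 violates single-peakedness, so the profile is not single-peaked on this axis.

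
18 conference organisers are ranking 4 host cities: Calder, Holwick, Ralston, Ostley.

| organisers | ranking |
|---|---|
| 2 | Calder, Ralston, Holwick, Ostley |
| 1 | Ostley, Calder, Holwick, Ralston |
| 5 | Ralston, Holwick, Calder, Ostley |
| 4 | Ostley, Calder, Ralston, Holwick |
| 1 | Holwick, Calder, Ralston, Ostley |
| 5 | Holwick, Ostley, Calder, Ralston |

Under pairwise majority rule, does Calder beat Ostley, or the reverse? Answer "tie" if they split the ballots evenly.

Ostley

Ballots ranking Calder above Ostley: 2 + 5 + 1 = 8.
Ballots ranking Ostley above Calder: 18 − 8 = 10.
Ostley wins the head-to-head 10–8.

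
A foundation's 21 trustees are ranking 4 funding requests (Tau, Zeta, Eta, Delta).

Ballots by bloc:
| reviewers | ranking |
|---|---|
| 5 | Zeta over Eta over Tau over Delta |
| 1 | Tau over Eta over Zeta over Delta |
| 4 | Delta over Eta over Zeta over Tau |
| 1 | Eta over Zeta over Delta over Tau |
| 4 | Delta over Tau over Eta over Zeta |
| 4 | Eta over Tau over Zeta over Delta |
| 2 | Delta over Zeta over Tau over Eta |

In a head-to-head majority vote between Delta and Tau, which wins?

Delta

Ballots ranking Delta above Tau: 4 + 1 + 4 + 2 = 11.
Ballots ranking Tau above Delta: 21 − 11 = 10.
Delta wins the head-to-head 11–10.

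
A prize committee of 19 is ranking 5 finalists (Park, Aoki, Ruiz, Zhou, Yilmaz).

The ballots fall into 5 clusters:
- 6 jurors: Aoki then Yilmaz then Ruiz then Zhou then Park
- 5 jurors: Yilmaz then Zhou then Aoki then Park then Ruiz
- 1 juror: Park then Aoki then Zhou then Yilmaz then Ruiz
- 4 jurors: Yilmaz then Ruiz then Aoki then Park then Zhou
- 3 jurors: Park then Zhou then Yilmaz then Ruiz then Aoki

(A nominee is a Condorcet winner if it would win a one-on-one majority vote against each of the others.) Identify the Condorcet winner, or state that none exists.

Yilmaz

Check each pair by majority over 19 ballots:
Park vs Aoki: 1+3 = 4 for Park, 15 for Aoki — Aoki by 15–4.
Park vs Ruiz: Ruiz wins 10–9.
Park vs Zhou: 1+4+3 = 8 for Park, 11 for Zhou — Zhou by 11–8.
Park vs Yilmaz: Yilmaz, 15–4.
Aoki vs Ruiz: 12 to 7, Aoki.
Aoki vs Zhou: Aoki wins 11–8.
Aoki vs Yilmaz: 7 to 12, Yilmaz.
Ruiz–Zhou: Ruiz 10–9.
Ruiz vs Yilmaz: Ruiz preferred on 0 ballots; Yilmaz wins 19–0.
Zhou vs Yilmaz: 1+3 = 4 for Zhou, 15 for Yilmaz — Yilmaz by 15–4.
Only Yilmaz has no losses; Yilmaz is the Condorcet winner.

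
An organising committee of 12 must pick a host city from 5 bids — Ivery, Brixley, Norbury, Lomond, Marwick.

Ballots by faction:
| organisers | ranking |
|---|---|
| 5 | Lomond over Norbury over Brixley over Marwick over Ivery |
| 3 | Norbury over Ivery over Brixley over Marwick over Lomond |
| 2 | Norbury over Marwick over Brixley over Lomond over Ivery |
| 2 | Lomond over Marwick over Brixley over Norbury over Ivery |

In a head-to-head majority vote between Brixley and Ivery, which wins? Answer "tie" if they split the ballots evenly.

Brixley

Ballots ranking Brixley above Ivery: 5 + 2 + 2 = 9.
Ballots ranking Ivery above Brixley: 12 − 9 = 3.
Brixley wins the head-to-head 9–3.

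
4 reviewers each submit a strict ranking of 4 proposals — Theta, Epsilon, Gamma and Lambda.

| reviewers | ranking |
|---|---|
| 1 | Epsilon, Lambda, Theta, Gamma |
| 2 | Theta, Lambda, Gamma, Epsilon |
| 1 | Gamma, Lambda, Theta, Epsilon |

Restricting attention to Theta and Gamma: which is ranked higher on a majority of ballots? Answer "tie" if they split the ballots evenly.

Ballots ranking Theta above Gamma: 1 + 2 = 3.
Ballots ranking Gamma above Theta: 4 − 3 = 1.
Theta wins the head-to-head 3–1.

Theta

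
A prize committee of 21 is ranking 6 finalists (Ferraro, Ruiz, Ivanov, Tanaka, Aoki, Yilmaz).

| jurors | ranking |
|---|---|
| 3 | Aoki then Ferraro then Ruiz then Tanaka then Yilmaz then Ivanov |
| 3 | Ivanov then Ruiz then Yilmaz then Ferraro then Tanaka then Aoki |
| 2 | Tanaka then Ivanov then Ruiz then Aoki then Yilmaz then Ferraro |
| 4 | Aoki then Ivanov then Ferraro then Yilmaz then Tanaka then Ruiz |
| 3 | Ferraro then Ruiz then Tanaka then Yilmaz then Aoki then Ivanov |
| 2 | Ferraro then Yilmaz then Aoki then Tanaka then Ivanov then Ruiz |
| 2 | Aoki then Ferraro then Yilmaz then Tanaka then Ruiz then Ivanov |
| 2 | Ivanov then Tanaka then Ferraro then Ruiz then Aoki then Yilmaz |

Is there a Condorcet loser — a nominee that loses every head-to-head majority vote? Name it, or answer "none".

Head-to-head results (21 jurors):
Ferraro vs Ruiz: Ferraro preferred on 3+4+3+2+2+2 = 16 ballots; Ferraro wins 16–5.
Ferraro–Ivanov: Ivanov 11–10.
Ferraro vs Tanaka: Ferraro, 17–4.
Ferraro–Aoki: Aoki 11–10.
Ferraro vs Yilmaz: Ferraro preferred on 3+4+3+2+2+2 = 16 ballots; Ferraro wins 16–5.
Ruiz vs Ivanov: 3+3+2 = 8 for Ruiz, 13 for Ivanov — Ivanov by 13–8.
Ruiz–Tanaka: Tanaka 12–9.
Ruiz vs Aoki: 10 to 11, Aoki.
Ruiz vs Yilmaz: 13 to 8, Ruiz.
Ivanov–Tanaka: Tanaka 12–9.
Ivanov–Aoki: Aoki 14–7.
Ivanov vs Yilmaz: Ivanov wins 11–10.
Tanaka vs Aoki: Tanaka is ranked higher on 3+2+3+2 = 10 ballots, Aoki on 11. Aoki wins 11–10.
Tanaka vs Yilmaz: Tanaka is ranked higher on 3+2+3+2 = 10 ballots, Yilmaz on 11. Yilmaz wins 11–10.
Aoki vs Yilmaz: 3+2+4+2+2 = 13 for Aoki, 8 for Yilmaz — Aoki by 13–8.
Every nominee wins at least one matchup (Ferraro beats Ruiz; Ruiz beats Yilmaz; Ivanov beats Ferraro; Tanaka beats Ruiz; Aoki beats Ferraro; Yilmaz beats Tanaka), so there is no Condorcet loser.

none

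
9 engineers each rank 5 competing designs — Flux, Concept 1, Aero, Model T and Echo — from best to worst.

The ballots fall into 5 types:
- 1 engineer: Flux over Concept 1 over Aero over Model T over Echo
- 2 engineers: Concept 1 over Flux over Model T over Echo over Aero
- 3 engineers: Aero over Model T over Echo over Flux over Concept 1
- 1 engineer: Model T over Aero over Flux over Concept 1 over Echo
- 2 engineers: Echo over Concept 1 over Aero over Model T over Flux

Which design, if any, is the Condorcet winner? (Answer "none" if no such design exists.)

none

Check each pair by majority over 9 ballots:
Flux vs Concept 1: Flux preferred on 1+3+1 = 5 ballots; Flux wins 5–4.
Flux vs Aero: Aero wins 6–3.
Flux vs Model T: Model T wins 6–3.
Flux vs Echo: 4 to 5, Echo.
Concept 1 vs Aero: Concept 1, 5–4.
Concept 1–Model T: Concept 1 5–4.
Concept 1 vs Echo: Concept 1 is ranked higher on 1+2+1 = 4 ballots, Echo on 5. Echo wins 5–4.
Aero vs Model T: 6 to 3, Aero.
Aero vs Echo: Aero, 5–4.
Model T vs Echo: Model T is ranked higher on 1+2+3+1 = 7 ballots, Echo on 2. Model T wins 7–2.
Each design drops at least one matchup (Flux loses to Aero; Concept 1 loses to Flux; Aero loses to Concept 1; Model T loses to Concept 1; Echo loses to Aero); the cycle Flux > Concept 1 > Aero > Flux rules out a Condorcet winner.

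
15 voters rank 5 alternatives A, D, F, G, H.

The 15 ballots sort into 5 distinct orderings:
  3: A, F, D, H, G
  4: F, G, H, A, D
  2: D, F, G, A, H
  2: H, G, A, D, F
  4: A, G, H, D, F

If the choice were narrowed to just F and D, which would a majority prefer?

Ballots ranking F above D: 3 + 4 = 7.
Ballots ranking D above F: 15 − 7 = 8.
D wins the head-to-head 8–7.

D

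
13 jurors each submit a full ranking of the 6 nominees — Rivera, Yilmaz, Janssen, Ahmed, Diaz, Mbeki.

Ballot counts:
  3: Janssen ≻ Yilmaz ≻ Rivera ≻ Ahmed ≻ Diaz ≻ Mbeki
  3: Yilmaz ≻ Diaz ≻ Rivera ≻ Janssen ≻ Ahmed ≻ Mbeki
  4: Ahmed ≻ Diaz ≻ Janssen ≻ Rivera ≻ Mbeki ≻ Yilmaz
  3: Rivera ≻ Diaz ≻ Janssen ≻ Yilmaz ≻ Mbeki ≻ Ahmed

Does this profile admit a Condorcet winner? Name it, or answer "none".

none

Check each pair by majority over 13 ballots:
Rivera vs Yilmaz: Rivera wins 7–6.
Rivera vs Janssen: Janssen, 7–6.
Rivera vs Ahmed: Rivera wins 9–4.
Rivera vs Diaz: Diaz, 7–6.
Rivera vs Mbeki: Rivera wins 13–0.
Yilmaz vs Janssen: Janssen wins 10–3.
Yilmaz–Ahmed: Yilmaz 9–4.
Yilmaz vs Diaz: Diaz wins 7–6.
Yilmaz vs Mbeki: Yilmaz wins 9–4.
Janssen vs Ahmed: Janssen, 9–4.
Janssen–Diaz: Diaz 10–3.
Janssen–Mbeki: Janssen 13–0.
Ahmed–Diaz: Ahmed 7–6.
Ahmed vs Mbeki: Ahmed wins 10–3.
Diaz vs Mbeki: Diaz wins 13–0.
No nominee is unbeaten: Rivera loses to Janssen; Yilmaz loses to Rivera; Janssen loses to Diaz; Ahmed loses to Rivera; Diaz loses to Ahmed; Mbeki loses to Rivera. In particular Rivera > Ahmed > Diaz > Rivera is a majority cycle — no Condorcet winner exists.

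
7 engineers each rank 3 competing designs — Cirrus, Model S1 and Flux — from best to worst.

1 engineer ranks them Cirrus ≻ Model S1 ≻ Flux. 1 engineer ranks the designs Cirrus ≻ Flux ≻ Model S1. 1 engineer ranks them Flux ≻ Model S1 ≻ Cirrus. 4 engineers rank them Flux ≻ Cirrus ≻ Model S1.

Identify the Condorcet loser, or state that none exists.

Model S1

Pairwise majorities:
Cirrus vs Model S1: Cirrus is ranked higher on 1+1+4 = 6 ballots, Model S1 on 1. Cirrus wins 6–1.
Cirrus vs Flux: 1+1 = 2 for Cirrus, 5 for Flux — Flux by 5–2.
Model S1 vs Flux: 1 to 6, Flux.
Model S1 loses to every other design — it is the Condorcet loser.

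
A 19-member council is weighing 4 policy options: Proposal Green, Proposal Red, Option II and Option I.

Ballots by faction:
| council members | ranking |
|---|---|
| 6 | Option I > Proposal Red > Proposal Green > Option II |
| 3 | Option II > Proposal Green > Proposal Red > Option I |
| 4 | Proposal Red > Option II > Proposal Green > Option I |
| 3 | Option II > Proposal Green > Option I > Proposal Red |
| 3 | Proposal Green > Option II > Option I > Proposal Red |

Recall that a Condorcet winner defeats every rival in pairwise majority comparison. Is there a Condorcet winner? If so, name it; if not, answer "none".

Pairwise majorities:
Proposal Green vs Proposal Red: Proposal Red, 10–9.
Proposal Green vs Option II: Proposal Green preferred on 6+3 = 9 ballots; Option II wins 10–9.
Proposal Green vs Option I: Proposal Green wins 13–6.
Proposal Red–Option II: Proposal Red 10–9.
Proposal Red vs Option I: Proposal Red is ranked higher on 3+4 = 7 ballots, Option I on 12. Option I wins 12–7.
Option II–Option I: Option II 13–6.
Every option loses at least once (Proposal Green loses to Proposal Red; Proposal Red loses to Option I; Option II loses to Proposal Red; Option I loses to Proposal Green). The majority relation contains the cycle Proposal Green beats Option I beats Proposal Red beats Proposal Green, so there is no Condorcet winner.

none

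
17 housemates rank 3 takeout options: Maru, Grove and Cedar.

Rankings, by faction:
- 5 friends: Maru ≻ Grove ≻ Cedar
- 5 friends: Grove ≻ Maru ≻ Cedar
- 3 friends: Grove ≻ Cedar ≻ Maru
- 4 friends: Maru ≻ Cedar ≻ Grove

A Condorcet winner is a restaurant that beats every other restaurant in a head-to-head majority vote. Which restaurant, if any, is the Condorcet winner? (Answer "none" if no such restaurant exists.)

Pairwise majorities:
Maru vs Grove: 9 to 8, Maru.
Maru vs Cedar: 14 to 3, Maru.
Grove vs Cedar: 5+5+3 = 13 for Grove, 4 for Cedar — Grove by 13–4.
Maru beats each of Grove, Cedar — Maru is the Condorcet winner.

Maru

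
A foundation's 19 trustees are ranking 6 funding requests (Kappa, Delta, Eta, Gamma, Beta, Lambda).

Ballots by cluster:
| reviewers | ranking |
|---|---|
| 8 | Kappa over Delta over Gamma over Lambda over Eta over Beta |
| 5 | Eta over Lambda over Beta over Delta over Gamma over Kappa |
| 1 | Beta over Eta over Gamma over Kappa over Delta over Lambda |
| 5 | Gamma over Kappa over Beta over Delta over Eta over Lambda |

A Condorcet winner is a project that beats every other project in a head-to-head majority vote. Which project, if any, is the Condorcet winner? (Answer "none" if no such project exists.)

none

Check each pair by majority over 19 ballots:
Kappa vs Delta: Kappa is ranked higher on 8+1+5 = 14 ballots, Delta on 5. Kappa wins 14–5.
Kappa vs Eta: Kappa preferred on 8+5 = 13 ballots; Kappa wins 13–6.
Kappa vs Gamma: Kappa is ranked higher on 8 ballots, Gamma on 11. Gamma wins 11–8.
Kappa vs Beta: Kappa preferred on 8+5 = 13 ballots; Kappa wins 13–6.
Kappa vs Lambda: 14 to 5, Kappa.
Delta vs Eta: 8+5 = 13 for Delta, 6 for Eta — Delta by 13–6.
Delta vs Gamma: Delta is ranked higher on 8+5 = 13 ballots, Gamma on 6. Delta wins 13–6.
Delta vs Beta: 8 to 11, Beta.
Delta vs Lambda: Delta is ranked higher on 8+1+5 = 14 ballots, Lambda on 5. Delta wins 14–5.
Eta vs Gamma: Eta is ranked higher on 5+1 = 6 ballots, Gamma on 13. Gamma wins 13–6.
Eta vs Beta: 13 to 6, Eta.
Eta vs Lambda: 5+1+5 = 11 for Eta, 8 for Lambda — Eta by 11–8.
Gamma vs Beta: 13 to 6, Gamma.
Gamma vs Lambda: 14 to 5, Gamma.
Beta vs Lambda: Beta is ranked higher on 1+5 = 6 ballots, Lambda on 13. Lambda wins 13–6.
Each project drops at least one matchup (Kappa loses to Gamma; Delta loses to Kappa; Eta loses to Kappa; Gamma loses to Delta; Beta loses to Kappa; Lambda loses to Kappa); the cycle Kappa beats Delta beats Gamma beats Kappa rules out a Condorcet winner.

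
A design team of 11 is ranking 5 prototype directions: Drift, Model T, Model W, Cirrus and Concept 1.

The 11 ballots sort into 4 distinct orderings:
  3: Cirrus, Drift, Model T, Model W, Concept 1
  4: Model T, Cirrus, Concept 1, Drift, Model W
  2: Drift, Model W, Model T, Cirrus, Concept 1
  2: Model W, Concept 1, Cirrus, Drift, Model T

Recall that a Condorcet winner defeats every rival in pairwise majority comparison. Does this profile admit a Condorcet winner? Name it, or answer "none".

Check each pair by majority over 11 ballots:
Drift vs Model T: Drift preferred on 3+2+2 = 7 ballots; Drift wins 7–4.
Drift vs Model W: 9 to 2, Drift.
Drift vs Cirrus: 2 to 9, Cirrus.
Drift vs Concept 1: Drift is ranked higher on 3+2 = 5 ballots, Concept 1 on 6. Concept 1 wins 6–5.
Model T vs Model W: 3+4 = 7 for Model T, 4 for Model W — Model T by 7–4.
Model T vs Cirrus: 4+2 = 6 for Model T, 5 for Cirrus — Model T by 6–5.
Model T vs Concept 1: Model T preferred on 3+4+2 = 9 ballots; Model T wins 9–2.
Model W vs Cirrus: Model W is ranked higher on 2+2 = 4 ballots, Cirrus on 7. Cirrus wins 7–4.
Model W vs Concept 1: 7 to 4, Model W.
Cirrus vs Concept 1: Cirrus preferred on 3+4+2 = 9 ballots; Cirrus wins 9–2.
Each design drops at least one matchup (Drift loses to Cirrus; Model T loses to Drift; Model W loses to Drift; Cirrus loses to Model T; Concept 1 loses to Model T); the cycle Drift > Model T > Cirrus > Drift rules out a Condorcet winner.

none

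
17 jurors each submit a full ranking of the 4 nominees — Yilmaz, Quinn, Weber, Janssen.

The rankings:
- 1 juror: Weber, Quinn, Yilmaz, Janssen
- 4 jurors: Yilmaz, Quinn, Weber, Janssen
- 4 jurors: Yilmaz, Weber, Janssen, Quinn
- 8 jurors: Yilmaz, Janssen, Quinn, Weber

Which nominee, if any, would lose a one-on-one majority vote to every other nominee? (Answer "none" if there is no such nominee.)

none

Head-to-head results (17 jurors):
Yilmaz vs Quinn: Yilmaz wins 16–1.
Yilmaz vs Weber: Yilmaz preferred on 4+4+8 = 16 ballots; Yilmaz wins 16–1.
Yilmaz vs Janssen: 17 to 0, Yilmaz.
Quinn vs Weber: Quinn preferred on 4+8 = 12 ballots; Quinn wins 12–5.
Quinn vs Janssen: Quinn is ranked higher on 1+4 = 5 ballots, Janssen on 12. Janssen wins 12–5.
Weber vs Janssen: Weber is ranked higher on 1+4+4 = 9 ballots, Janssen on 8. Weber wins 9–8.
No nominee is winless: Yilmaz beats Quinn; Quinn beats Weber; Weber beats Janssen; Janssen beats Quinn. There is no Condorcet loser.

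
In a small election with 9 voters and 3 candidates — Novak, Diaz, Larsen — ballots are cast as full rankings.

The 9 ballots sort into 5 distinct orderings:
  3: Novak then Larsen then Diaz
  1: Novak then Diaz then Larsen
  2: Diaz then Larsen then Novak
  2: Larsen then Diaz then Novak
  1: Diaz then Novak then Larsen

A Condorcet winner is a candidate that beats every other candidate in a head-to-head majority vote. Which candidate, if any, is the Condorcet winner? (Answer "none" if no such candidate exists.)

none

Check each pair by majority over 9 ballots:
Novak vs Diaz: 3+1 = 4 for Novak, 5 for Diaz — Diaz by 5–4.
Novak vs Larsen: Novak is ranked higher on 3+1+1 = 5 ballots, Larsen on 4. Novak wins 5–4.
Diaz vs Larsen: Larsen, 5–4.
Each candidate drops at least one matchup (Novak loses to Diaz; Diaz loses to Larsen; Larsen loses to Novak); the cycle Novak → Larsen → Diaz → Novak rules out a Condorcet winner.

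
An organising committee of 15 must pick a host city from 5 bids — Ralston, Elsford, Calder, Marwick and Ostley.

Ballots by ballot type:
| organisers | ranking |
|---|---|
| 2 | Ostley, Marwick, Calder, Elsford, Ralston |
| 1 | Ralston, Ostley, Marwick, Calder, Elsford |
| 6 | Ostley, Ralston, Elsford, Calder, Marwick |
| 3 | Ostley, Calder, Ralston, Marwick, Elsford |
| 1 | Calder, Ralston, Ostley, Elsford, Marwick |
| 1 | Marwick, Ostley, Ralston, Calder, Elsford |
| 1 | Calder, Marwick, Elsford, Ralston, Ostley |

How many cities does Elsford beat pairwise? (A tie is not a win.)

Elsford against each rival (15 organisers):
Elsford vs Ralston: 2+1 = 3 for Elsford, 12 for Ralston — Ralston by 12–3.
Elsford–Calder: Calder 9–6.
Elsford vs Marwick: Marwick wins 8–7.
Elsford vs Ostley: Ostley, 14–1.
Elsford beats no one; loses to Ralston, Calder, Marwick, Ostley — 0 pairwise wins.

0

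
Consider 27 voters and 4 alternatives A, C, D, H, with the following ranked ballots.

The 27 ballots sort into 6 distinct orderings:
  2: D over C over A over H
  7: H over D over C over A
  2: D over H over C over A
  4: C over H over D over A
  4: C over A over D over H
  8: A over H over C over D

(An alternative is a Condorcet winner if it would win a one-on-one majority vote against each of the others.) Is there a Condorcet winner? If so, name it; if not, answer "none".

Pairwise majorities:
A vs C: C wins 19–8.
A–D: D 15–12.
A vs H: A is ranked higher on 2+4+8 = 14 ballots, H on 13. A wins 14–13.
C vs D: C wins 16–11.
C vs H: H, 17–10.
D vs H: 8 to 19, H.
Every alternative loses at least once (A loses to C; C loses to H; D loses to C; H loses to A). The majority relation contains the cycle A beats H beats C beats A, so there is no Condorcet winner.

none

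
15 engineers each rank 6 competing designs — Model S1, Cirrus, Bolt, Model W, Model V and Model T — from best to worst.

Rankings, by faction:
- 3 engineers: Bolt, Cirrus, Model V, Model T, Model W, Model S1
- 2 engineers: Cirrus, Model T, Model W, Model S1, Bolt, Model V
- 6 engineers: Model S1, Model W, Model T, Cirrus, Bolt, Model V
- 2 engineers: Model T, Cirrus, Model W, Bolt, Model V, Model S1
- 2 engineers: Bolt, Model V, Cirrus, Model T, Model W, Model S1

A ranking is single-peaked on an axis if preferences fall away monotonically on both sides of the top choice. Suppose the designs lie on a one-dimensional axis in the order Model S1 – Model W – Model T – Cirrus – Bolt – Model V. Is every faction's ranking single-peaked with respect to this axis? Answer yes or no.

yes

Axis positions: Model S1=1, Model W=2, Model T=3, Cirrus=4, Bolt=5, Model V=6.
Faction 1 (peak Bolt at position 5): ranking walks positions 5-4-6-3-2-1, expanding outward from the peak — single-peaked.
Faction 2 (peak Cirrus at position 4): ranking walks positions 4-3-2-1-5-6, expanding outward from the peak — single-peaked.
Faction 3 (peak Model S1 at position 1): ranking walks positions 1-2-3-4-5-6, expanding outward from the peak — single-peaked.
Faction 4 (peak Model T at position 3): ranking walks positions 3-4-2-5-6-1, expanding outward from the peak — single-peaked.
Faction 5 (peak Bolt at position 5): ranking walks positions 5-6-4-3-2-1, expanding outward from the peak — single-peaked.
Every ranking is single-peaked on this axis.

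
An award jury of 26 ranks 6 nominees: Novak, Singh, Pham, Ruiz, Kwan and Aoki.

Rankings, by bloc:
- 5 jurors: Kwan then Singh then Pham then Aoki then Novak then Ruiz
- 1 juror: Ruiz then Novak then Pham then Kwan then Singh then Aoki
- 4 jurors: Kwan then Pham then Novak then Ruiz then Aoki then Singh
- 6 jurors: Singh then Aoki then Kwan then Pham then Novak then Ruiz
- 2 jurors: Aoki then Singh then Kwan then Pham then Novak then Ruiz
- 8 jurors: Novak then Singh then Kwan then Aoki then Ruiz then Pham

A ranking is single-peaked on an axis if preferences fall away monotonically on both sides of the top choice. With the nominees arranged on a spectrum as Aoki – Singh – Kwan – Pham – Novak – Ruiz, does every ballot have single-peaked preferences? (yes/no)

no

Axis positions: Aoki=1, Singh=2, Kwan=3, Pham=4, Novak=5, Ruiz=6.
Bloc 1 (peak Kwan at position 3): ranking walks positions 3-2-4-1-5-6, expanding outward from the peak — single-peaked.
Bloc 2 (peak Ruiz at position 6): ranking walks positions 6-5-4-3-2-1, expanding outward from the peak — single-peaked.
Bloc 3: ranking walks positions 3-4-5-6-1-2; Aoki is ranked above Singh even though Singh lies between Aoki and the peak Kwan on the axis — preferences dip and rise again. Not single-peaked.
Bloc 4 (peak Singh at position 2): ranking walks positions 2-1-3-4-5-6, expanding outward from the peak — single-peaked.
Bloc 5 (peak Aoki at position 1): ranking walks positions 1-2-3-4-5-6, expanding outward from the peak — single-peaked.
Bloc 6: ranking walks positions 5-2-3-1-6-4; Singh is ranked above Pham even though Pham lies between Singh and the peak Novak on the axis — preferences dip and rise again. Not single-peaked.
Bloc 3 violates single-peakedness, so the profile is not single-peaked on this axis.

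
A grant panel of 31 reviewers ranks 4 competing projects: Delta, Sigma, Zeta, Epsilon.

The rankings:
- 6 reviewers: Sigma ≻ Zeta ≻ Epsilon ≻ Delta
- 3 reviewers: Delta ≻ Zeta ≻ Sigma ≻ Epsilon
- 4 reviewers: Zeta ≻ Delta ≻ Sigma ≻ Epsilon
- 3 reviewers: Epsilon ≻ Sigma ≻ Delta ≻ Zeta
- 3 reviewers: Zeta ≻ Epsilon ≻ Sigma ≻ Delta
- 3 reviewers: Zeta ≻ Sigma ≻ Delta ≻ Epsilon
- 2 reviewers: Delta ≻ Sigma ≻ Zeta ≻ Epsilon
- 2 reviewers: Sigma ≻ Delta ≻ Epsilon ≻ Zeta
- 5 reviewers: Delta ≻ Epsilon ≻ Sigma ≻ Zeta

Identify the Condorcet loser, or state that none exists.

Epsilon

Pairwise majorities:
Delta vs Sigma: Delta preferred on 3+4+2+5 = 14 ballots; Sigma wins 17–14.
Delta–Zeta: Zeta 16–15.
Delta–Epsilon: Delta 19–12.
Sigma vs Zeta: Sigma preferred on 6+3+2+2+5 = 18 ballots; Sigma wins 18–13.
Sigma vs Epsilon: Sigma is ranked higher on 6+3+4+3+2+2 = 20 ballots, Epsilon on 11. Sigma wins 20–11.
Zeta–Epsilon: Zeta 21–10.
Only Epsilon has no wins; Epsilon is the Condorcet loser.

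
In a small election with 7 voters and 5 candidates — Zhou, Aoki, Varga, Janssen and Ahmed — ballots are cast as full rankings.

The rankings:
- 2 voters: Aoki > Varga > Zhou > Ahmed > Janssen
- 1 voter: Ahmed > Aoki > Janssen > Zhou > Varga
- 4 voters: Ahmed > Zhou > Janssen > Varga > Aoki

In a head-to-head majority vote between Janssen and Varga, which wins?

Janssen

Ballots ranking Janssen above Varga: 1 + 4 = 5.
Ballots ranking Varga above Janssen: 7 − 5 = 2.
Janssen wins the head-to-head 5–2.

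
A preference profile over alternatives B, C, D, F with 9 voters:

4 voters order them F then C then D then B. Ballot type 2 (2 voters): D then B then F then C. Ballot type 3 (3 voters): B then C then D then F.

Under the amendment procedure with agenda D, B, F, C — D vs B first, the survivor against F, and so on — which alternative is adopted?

C

Round 1: D vs B — 6–3, D advances.
Round 2: D vs F — 5–4, D advances.
Round 3: D vs C — 2–7, C advances.
C survives the agenda.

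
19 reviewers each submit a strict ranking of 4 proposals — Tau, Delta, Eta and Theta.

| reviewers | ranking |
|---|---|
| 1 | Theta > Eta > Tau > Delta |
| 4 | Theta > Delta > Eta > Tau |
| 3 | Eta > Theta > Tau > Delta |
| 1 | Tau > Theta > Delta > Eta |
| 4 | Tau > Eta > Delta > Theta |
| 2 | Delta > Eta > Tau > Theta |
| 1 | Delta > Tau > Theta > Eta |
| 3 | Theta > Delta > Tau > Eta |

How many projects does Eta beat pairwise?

Eta against each rival (19 reviewers):
Eta vs Tau: Eta wins 10–9.
Eta vs Delta: Eta preferred on 1+3+4 = 8 ballots; Delta wins 11–8.
Eta vs Theta: Theta wins 10–9.
Eta beats Tau; loses to Delta, Theta — 1 pairwise win.

1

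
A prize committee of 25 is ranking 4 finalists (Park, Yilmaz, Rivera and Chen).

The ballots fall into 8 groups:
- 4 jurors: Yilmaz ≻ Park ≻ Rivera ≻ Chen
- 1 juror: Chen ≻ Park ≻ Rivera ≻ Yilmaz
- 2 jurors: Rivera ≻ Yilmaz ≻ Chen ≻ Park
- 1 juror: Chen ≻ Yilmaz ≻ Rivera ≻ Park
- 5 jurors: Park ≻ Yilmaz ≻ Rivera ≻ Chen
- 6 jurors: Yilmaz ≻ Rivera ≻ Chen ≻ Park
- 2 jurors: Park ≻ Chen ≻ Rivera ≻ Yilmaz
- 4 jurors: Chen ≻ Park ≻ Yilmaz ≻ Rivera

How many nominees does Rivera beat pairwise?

1

Rivera against each rival (25 jurors):
Rivera vs Park: Park, 16–9.
Rivera vs Yilmaz: Yilmaz, 20–5.
Rivera vs Chen: Rivera preferred on 4+2+5+6 = 17 ballots; Rivera wins 17–8.
Rivera beats Chen; loses to Park, Yilmaz — 1 pairwise win.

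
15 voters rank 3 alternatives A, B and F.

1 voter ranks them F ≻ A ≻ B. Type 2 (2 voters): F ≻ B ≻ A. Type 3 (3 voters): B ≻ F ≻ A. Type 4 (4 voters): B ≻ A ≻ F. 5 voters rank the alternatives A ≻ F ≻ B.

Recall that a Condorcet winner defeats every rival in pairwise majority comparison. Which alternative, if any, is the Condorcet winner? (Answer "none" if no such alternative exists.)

Pairwise majorities:
A–B: B 9–6.
A vs F: A wins 9–6.
B vs F: 7 to 8, F.
Each alternative drops at least one matchup (A loses to B; B loses to F; F loses to A); the cycle A > F > B > A rules out a Condorcet winner.

none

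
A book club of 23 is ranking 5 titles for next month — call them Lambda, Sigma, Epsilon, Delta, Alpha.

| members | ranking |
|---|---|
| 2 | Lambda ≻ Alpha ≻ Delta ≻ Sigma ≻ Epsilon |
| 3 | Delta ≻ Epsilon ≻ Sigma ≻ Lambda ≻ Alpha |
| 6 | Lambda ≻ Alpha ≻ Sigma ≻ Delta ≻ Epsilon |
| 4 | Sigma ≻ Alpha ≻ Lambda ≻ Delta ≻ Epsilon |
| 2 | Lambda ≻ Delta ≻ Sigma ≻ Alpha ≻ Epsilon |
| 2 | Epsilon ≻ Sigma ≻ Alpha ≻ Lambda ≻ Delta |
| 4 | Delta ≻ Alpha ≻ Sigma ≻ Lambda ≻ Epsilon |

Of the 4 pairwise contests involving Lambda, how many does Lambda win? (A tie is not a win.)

3

Lambda against each rival (23 members):
Lambda vs Sigma: 10 to 13, Sigma.
Lambda vs Epsilon: Lambda, 18–5.
Lambda vs Delta: Lambda preferred on 2+6+4+2+2 = 16 ballots; Lambda wins 16–7.
Lambda vs Alpha: Lambda preferred on 2+3+6+2 = 13 ballots; Lambda wins 13–10.
Lambda beats Epsilon, Delta, Alpha; loses to Sigma — 3 pairwise wins.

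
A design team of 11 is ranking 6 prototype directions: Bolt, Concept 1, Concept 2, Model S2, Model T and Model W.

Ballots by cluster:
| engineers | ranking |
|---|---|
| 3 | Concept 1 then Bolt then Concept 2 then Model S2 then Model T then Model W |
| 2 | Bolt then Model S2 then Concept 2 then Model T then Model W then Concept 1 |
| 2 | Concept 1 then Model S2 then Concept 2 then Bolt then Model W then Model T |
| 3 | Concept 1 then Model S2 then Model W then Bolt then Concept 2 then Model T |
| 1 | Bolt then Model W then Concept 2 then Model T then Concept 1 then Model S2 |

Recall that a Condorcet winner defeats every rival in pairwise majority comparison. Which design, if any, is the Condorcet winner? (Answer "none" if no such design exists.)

Concept 1

Head-to-head results (11 engineers):
Bolt vs Concept 1: 2+1 = 3 for Bolt, 8 for Concept 1 — Concept 1 by 8–3.
Bolt vs Concept 2: Bolt is ranked higher on 3+2+3+1 = 9 ballots, Concept 2 on 2. Bolt wins 9–2.
Bolt vs Model S2: 6 to 5, Bolt.
Bolt vs Model T: 3+2+2+3+1 = 11 for Bolt, 0 for Model T — Bolt by 11–0.
Bolt vs Model W: Bolt is ranked higher on 3+2+2+1 = 8 ballots, Model W on 3. Bolt wins 8–3.
Concept 1 vs Concept 2: 3+2+3 = 8 for Concept 1, 3 for Concept 2 — Concept 1 by 8–3.
Concept 1 vs Model S2: 9 to 2, Concept 1.
Concept 1 vs Model T: 8 to 3, Concept 1.
Concept 1 vs Model W: Concept 1 preferred on 3+2+3 = 8 ballots; Concept 1 wins 8–3.
Concept 2 vs Model S2: Concept 2 preferred on 3+1 = 4 ballots; Model S2 wins 7–4.
Concept 2 vs Model T: 11 to 0, Concept 2.
Concept 2 vs Model W: Concept 2 preferred on 3+2+2 = 7 ballots; Concept 2 wins 7–4.
Model S2 vs Model T: Model S2 preferred on 3+2+2+3 = 10 ballots; Model S2 wins 10–1.
Model S2 vs Model W: 3+2+2+3 = 10 for Model S2, 1 for Model W — Model S2 by 10–1.
Model T vs Model W: 3+2 = 5 for Model T, 6 for Model W — Model W by 6–5.
Only Concept 1 has no losses; Concept 1 is the Condorcet winner.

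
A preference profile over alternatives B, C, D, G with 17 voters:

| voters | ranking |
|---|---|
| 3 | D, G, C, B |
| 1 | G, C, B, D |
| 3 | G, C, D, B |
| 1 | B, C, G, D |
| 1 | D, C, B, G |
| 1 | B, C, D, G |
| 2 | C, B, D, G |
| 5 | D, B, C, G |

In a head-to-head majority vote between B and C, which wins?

C

Ballots ranking B above C: 1 + 1 + 5 = 7.
Ballots ranking C above B: 17 − 7 = 10.
C wins the head-to-head 10–7.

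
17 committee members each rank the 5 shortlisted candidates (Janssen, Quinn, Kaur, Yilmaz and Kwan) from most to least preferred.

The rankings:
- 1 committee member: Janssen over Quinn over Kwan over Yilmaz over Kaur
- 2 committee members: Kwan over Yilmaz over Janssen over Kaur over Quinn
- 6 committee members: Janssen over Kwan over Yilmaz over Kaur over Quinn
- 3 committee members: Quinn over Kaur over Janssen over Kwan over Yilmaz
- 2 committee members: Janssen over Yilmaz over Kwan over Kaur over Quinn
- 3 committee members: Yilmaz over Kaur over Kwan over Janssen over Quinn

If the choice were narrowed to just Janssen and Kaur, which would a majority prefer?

Ballots ranking Janssen above Kaur: 1 + 2 + 6 + 2 = 11.
Ballots ranking Kaur above Janssen: 17 − 11 = 6.
Janssen wins the head-to-head 11–6.

Janssen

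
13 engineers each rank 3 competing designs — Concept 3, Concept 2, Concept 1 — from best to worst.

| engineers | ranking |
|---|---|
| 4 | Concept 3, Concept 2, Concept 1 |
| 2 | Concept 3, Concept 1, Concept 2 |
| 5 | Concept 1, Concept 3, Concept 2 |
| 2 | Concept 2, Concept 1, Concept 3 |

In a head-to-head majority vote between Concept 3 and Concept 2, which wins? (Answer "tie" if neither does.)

Ballots ranking Concept 3 above Concept 2: 4 + 2 + 5 = 11.
Ballots ranking Concept 2 above Concept 3: 13 − 11 = 2.
Concept 3 wins the head-to-head 11–2.

Concept 3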